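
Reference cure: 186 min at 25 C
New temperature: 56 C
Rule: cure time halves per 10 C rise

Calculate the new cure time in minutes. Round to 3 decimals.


factor = 2^((56-25)/10) = 8.5742
t_new = 186 / 8.5742 = 21.693 min

21.693


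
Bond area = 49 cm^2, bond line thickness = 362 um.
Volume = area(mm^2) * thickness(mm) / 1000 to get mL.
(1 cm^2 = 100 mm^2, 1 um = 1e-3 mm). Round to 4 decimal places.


area_mm2 = 49 * 100 = 4900
blt_mm = 362 * 1e-3 = 0.362
vol_mm3 = 4900 * 0.362 = 1773.8
vol_mL = 1773.8 / 1000 = 1.7738 mL

1.7738


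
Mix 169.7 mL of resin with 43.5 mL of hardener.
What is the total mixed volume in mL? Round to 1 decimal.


Total = 169.7 + 43.5 = 213.2 mL

213.2


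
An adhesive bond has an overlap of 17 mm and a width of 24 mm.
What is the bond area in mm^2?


Bond area = overlap * width
= 17 * 24
= 408 mm^2

408


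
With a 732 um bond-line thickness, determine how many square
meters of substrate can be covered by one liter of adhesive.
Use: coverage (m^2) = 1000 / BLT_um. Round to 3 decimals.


Coverage = 1000 / 732 = 1.366 m^2

1.366


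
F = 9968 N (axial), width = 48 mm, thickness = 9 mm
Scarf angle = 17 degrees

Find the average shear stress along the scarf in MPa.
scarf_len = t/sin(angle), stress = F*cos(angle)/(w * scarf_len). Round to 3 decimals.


scarf_len = 9/sin(17 deg) = 30.7827
cos(17 deg) = 0.956305
stress = 9968*0.956305/(48*30.7827) = 6.451 MPa

6.451


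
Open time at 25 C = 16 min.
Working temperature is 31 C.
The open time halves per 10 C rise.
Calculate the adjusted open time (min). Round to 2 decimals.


factor = 2^((31 - 25) / 10) = 1.5157
ot = 16 / 1.5157 = 10.56 min

10.56


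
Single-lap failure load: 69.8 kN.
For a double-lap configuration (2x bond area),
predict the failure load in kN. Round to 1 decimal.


Failure load = 69.8 * 2 = 139.6 kN

139.6


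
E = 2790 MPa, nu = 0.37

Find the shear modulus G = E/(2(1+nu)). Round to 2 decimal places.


G = 2790 / (2 * 1.37)
= 1018.25 MPa

1018.25


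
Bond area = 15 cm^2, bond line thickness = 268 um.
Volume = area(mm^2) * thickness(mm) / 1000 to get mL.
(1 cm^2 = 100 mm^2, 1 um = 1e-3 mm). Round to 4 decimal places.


area_mm2 = 15 * 100 = 1500
blt_mm = 268 * 1e-3 = 0.268
vol_mm3 = 1500 * 0.268 = 402.0
vol_mL = 402.0 / 1000 = 0.4020 mL

0.4020


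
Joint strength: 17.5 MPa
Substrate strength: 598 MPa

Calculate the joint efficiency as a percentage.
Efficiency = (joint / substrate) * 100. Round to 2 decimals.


Efficiency = (17.5 / 598) * 100 = 2.93%

2.93


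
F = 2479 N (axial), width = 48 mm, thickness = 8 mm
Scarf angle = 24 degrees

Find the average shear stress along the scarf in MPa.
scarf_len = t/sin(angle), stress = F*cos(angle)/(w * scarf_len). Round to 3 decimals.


scarf_len = 8/sin(24 deg) = 19.6687
cos(24 deg) = 0.913545
stress = 2479*0.913545/(48*19.6687) = 2.399 MPa

2.399


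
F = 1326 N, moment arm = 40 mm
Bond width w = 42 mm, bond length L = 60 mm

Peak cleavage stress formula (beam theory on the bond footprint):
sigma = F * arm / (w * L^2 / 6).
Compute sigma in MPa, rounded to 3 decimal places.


sigma = (1326 * 40) / (42 * 3600 / 6)
= 53040 * 6 / 151200
= 318240 / 151200
= 2.105 MPa

2.105


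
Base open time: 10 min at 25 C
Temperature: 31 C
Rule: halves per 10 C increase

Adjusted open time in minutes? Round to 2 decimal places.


Acceleration = 2^((31-25)/10) = 1.5157
Open time = 10 / 1.5157 = 6.60 min

6.60


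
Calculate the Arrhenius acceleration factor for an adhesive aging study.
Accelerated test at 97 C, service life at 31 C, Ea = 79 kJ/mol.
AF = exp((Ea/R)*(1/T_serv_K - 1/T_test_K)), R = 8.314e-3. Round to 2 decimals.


T_test = 370.15 K, T_serv = 304.15 K
Ea/R = 79 / 0.008314 = 9502.04
AF = exp(9502.04 * (1/304.15 - 1/370.15))
= 262.57

262.57


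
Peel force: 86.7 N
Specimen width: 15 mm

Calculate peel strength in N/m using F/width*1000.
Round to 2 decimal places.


Peel strength = 86.7 / 15 * 1000 = 5780.00 N/m

5780.00


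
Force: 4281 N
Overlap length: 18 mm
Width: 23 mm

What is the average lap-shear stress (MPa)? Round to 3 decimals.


Average shear stress = F / (overlap * width)
= 4281 / (18 * 23)
= 10.341 MPa

10.341


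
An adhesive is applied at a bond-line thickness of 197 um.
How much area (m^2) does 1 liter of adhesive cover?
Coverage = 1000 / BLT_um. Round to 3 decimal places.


Coverage = 1000 / 197 = 5.076 m^2

5.076


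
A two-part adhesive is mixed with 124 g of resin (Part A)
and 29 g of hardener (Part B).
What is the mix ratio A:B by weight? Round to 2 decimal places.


Mix ratio = mass_A / mass_B
= 124 / 29
= 4.28

4.28


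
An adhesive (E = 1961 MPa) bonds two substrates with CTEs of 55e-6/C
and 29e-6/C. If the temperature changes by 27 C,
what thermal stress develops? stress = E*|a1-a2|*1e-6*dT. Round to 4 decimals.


Stress = 1961 * |55 - 29| * 1e-6 * 27
= 1.3766 MPa

1.3766


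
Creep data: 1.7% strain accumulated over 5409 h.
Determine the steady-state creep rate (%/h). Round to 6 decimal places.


Rate = 1.7 / 5409 = 0.000314 %/h

0.000314


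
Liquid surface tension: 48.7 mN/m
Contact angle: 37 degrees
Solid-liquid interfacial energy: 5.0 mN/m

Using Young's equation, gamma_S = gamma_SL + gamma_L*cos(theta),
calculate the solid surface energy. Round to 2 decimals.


gamma_S = 5.0 + 48.7 * cos(37)
= 43.89 mN/m

43.89


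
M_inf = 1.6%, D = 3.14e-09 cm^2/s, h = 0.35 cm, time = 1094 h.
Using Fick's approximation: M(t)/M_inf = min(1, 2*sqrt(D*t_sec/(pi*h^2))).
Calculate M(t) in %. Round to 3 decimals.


t = 3938400 s
ratio = min(1, 2*sqrt(3.14e-09*3938400/(pi*0.1225)))
= 0.358519
M(t) = 1.6 * 0.358519 = 0.574%

0.574


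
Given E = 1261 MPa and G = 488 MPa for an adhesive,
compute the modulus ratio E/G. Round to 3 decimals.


E/G ratio = 1261 / 488 = 2.584

2.584


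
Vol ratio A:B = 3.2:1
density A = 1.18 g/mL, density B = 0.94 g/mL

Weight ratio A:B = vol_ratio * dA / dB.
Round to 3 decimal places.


Weight ratio = 3.2 * 1.18 / 0.94
= 4.017

4.017


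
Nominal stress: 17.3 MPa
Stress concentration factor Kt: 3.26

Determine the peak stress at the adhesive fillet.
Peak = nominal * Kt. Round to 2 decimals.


Peak stress = 17.3 * 3.26
= 56.40 MPa

56.40


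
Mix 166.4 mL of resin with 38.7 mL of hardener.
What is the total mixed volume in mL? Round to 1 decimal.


Total = 166.4 + 38.7 = 205.1 mL

205.1


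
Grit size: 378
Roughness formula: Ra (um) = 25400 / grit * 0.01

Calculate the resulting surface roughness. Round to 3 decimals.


Ra = 25400 / 378 * 0.01
= 0.672 um

0.672


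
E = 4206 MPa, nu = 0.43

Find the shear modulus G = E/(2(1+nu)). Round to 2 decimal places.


G = 4206 / (2 * 1.43)
= 1470.63 MPa

1470.63


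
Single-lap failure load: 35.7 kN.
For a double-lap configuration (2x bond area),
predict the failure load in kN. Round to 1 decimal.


Failure load = 35.7 * 2 = 71.4 kN

71.4


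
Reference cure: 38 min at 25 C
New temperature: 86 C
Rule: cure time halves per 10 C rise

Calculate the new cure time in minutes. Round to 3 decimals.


factor = 2^((86-25)/10) = 68.5935
t_new = 38 / 68.5935 = 0.554 min

0.554


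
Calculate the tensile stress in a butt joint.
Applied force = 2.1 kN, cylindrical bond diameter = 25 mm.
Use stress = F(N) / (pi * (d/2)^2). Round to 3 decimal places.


A = pi * 12.5^2 = 490.8739 mm^2
sigma = 2100.0 / 490.8739 = 4.278 MPa

4.278


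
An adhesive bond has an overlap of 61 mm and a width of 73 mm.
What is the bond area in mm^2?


Bond area = overlap * width
= 61 * 73
= 4453 mm^2

4453


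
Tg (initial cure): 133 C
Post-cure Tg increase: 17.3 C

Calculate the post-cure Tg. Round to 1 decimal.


Post-cure Tg = 133 + 17.3 = 150.3 C

150.3


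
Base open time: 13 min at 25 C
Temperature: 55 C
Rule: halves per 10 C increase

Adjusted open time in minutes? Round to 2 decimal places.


Acceleration = 2^((55-25)/10) = 8.0000
Open time = 13 / 8.0000 = 1.63 min

1.63


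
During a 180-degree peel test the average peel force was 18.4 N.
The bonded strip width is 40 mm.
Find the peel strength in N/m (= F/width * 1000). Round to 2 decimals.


Peel strength = F/width * 1000
= 18.4 / 40 * 1000
= 460.00 N/m

460.00


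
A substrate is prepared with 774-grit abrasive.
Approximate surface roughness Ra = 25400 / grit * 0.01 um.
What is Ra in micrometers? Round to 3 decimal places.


Ra = 25400 / 774 * 0.01 = 0.328 um

0.328


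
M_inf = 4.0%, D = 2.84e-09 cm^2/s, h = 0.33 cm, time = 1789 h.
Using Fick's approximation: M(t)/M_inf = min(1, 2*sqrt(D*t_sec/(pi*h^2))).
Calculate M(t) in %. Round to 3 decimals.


t = 6440400 s
ratio = min(1, 2*sqrt(2.84e-09*6440400/(pi*0.1089)))
= 0.462441
M(t) = 4.0 * 0.462441 = 1.850%

1.850


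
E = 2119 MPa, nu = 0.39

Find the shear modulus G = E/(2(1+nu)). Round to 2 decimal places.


G = 2119 / (2 * 1.39)
= 762.23 MPa

762.23


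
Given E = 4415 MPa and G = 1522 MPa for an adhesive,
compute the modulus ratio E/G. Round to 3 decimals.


E/G ratio = 4415 / 1522 = 2.901

2.901


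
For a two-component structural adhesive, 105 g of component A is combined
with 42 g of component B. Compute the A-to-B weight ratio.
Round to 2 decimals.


Weight ratio A:B = 105 / 42
= 2.50

2.50


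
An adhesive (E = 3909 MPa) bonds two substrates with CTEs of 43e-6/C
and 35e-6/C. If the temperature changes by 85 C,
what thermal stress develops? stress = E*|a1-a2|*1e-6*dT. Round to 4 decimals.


Stress = 3909 * |43 - 35| * 1e-6 * 85
= 2.6581 MPa

2.6581


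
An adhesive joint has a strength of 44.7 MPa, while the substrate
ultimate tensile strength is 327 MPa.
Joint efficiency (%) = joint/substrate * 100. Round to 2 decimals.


Efficiency = 44.7 / 327 * 100
= 13.67%

13.67


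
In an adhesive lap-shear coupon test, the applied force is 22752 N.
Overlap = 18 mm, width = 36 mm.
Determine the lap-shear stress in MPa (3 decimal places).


stress = F / (overlap * width)
= 22752 / (18 * 36)
= 35.111 MPa

35.111


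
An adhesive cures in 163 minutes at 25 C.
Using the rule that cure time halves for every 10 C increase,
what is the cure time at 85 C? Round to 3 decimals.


Factor = 2^((85 - 25) / 10) = 64.0000
Cure time = 163 / 64.0000
= 2.547 minutes

2.547


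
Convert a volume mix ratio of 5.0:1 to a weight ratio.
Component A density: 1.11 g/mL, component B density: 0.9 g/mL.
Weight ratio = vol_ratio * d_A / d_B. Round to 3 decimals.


= 5.0 * 1.11 / 0.9 = 6.167

6.167


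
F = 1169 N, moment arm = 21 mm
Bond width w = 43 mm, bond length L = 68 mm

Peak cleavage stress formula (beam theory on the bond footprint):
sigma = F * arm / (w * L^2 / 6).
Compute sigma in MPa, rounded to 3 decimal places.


sigma = (1169 * 21) / (43 * 4624 / 6)
= 24549 * 6 / 198832
= 147294 / 198832
= 0.741 MPa

0.741


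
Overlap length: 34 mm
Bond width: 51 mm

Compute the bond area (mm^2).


Bond area = 34 * 51 = 1734 mm^2

1734


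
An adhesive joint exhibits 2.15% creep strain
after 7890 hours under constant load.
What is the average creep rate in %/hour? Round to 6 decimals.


Creep rate = strain / time
= 2.15 / 7890
= 0.000272 %/h

0.000272


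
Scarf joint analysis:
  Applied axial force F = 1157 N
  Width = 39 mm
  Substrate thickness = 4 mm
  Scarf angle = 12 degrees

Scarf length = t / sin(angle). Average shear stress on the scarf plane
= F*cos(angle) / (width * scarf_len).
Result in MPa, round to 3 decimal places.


Scarf length = 4 / sin(12 deg) = 19.2389 mm
cos(12 deg) = 0.978148
Shear = 1157 * 0.978148 / (39 * 19.2389)
= 1.508 MPa

1.508


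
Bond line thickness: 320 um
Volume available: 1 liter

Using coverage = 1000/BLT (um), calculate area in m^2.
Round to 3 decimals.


1 L = 1e6 mm^3, thickness = 320 um = 0.32 mm
Area = 1e6 / 0.32 mm^2 = (1e6 / 0.32) / 1e6 m^2 = 1000 / 320 m^2
= 3.125 m^2

3.125


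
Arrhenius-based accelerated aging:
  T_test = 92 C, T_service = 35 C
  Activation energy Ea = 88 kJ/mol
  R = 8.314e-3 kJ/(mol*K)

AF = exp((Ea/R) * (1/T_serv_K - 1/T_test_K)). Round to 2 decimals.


T_test_K = 365.15, T_serv_K = 308.15
AF = exp((88/8.314e-3) * (1/308.15 - 1/365.15))
= 213.12

213.12


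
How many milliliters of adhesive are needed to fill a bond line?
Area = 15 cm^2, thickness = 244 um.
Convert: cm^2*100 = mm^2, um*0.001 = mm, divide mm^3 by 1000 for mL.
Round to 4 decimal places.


= (15 * 100) * (244 * 0.001) / 1000
= 0.3660 mL

0.3660


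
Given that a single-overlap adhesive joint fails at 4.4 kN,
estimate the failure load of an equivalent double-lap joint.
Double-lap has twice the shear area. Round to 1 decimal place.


Double-lap factor = 2
Expected load = 4.4 * 2 = 8.8 kN

8.8


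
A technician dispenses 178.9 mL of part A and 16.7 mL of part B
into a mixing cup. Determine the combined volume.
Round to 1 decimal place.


Combined volume = 178.9 + 16.7
= 195.6 mL

195.6


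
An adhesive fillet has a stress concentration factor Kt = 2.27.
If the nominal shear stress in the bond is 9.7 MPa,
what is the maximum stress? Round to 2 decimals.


Max stress = 9.7 * 2.27 = 22.02 MPa

22.02


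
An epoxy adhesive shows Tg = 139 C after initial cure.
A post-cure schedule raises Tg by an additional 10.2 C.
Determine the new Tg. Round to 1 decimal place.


New Tg = 139 + 10.2
= 149.2 C

149.2


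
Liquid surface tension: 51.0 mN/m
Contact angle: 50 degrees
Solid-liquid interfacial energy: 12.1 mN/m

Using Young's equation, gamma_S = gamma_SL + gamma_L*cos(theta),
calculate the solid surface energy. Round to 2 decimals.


gamma_S = 12.1 + 51.0 * cos(50)
= 44.88 mN/m

44.88


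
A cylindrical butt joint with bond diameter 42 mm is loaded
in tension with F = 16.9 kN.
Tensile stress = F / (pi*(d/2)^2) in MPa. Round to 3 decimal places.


Area = pi * (42/2)^2 = 1385.4424 mm^2
Stress = 16.9*1000 / 1385.4424
= 12.198 MPa

12.198


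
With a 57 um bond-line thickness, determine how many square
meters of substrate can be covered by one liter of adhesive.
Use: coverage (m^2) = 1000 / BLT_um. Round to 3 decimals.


Coverage = 1000 / 57 = 17.544 m^2

17.544


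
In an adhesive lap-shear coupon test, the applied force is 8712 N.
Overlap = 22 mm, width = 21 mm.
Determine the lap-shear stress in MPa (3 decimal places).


stress = F / (overlap * width)
= 8712 / (22 * 21)
= 18.857 MPa

18.857


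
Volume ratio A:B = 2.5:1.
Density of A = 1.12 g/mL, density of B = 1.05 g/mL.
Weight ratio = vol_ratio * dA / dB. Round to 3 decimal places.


Wt ratio = 2.5 * 1.12 / 1.05
= 2.667

2.667


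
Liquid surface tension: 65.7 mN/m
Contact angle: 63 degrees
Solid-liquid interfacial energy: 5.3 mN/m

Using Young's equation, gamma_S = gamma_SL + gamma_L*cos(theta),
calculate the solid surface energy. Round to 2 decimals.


gamma_S = 5.3 + 65.7 * cos(63)
= 35.13 mN/m

35.13


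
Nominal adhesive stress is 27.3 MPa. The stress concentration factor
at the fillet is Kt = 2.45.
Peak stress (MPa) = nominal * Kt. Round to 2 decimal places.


Peak = 27.3 * 2.45 = 66.89 MPa

66.89


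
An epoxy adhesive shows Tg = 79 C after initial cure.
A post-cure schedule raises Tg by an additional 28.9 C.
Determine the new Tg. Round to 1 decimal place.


New Tg = 79 + 28.9
= 107.9 C

107.9


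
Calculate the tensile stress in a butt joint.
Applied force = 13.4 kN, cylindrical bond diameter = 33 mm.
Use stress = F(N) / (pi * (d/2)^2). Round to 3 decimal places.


A = pi * 16.5^2 = 855.2986 mm^2
sigma = 13400.0 / 855.2986 = 15.667 MPa

15.667


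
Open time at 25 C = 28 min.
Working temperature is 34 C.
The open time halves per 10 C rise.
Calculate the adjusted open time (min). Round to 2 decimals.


factor = 2^((34 - 25) / 10) = 1.8661
ot = 28 / 1.8661 = 15.00 min

15.00


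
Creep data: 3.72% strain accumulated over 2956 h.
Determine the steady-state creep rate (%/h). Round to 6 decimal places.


Rate = 3.72 / 2956 = 0.001258 %/h

0.001258


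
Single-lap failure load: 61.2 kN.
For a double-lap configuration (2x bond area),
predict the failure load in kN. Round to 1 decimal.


Failure load = 61.2 * 2 = 122.4 kN

122.4


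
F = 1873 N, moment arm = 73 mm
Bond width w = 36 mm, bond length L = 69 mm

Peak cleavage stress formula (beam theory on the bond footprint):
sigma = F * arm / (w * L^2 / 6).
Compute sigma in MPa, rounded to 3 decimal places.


sigma = (1873 * 73) / (36 * 4761 / 6)
= 136729 * 6 / 171396
= 820374 / 171396
= 4.786 MPa

4.786


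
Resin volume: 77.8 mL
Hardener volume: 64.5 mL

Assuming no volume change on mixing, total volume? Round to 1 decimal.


V_total = 77.8 + 64.5 = 142.3 mL

142.3


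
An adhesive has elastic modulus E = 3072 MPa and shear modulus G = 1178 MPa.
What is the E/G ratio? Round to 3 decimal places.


E/G = 3072 / 1178 = 2.608

2.608


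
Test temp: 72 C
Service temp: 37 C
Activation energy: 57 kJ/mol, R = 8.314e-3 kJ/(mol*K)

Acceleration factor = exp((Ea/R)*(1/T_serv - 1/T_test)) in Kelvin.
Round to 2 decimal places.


AF = exp((57/0.008314)*(1/310.15 - 1/345.15))
= 9.41

9.41


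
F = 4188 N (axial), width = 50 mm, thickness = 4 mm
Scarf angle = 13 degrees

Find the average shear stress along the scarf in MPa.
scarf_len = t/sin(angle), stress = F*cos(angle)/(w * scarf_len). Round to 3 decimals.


scarf_len = 4/sin(13 deg) = 17.7816
cos(13 deg) = 0.974370
stress = 4188*0.974370/(50*17.7816) = 4.590 MPa

4.590


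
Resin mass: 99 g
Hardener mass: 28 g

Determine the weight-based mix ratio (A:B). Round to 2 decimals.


Ratio = 99 / 28 = 3.54

3.54


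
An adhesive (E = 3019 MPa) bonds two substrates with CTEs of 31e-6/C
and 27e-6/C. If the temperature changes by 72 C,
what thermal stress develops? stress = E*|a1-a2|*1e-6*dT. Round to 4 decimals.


Stress = 3019 * |31 - 27| * 1e-6 * 72
= 0.8695 MPa

0.8695


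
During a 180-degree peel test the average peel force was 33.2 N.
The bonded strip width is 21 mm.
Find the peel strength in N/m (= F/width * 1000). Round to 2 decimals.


Peel strength = F/width * 1000
= 33.2 / 21 * 1000
= 1580.95 N/m

1580.95


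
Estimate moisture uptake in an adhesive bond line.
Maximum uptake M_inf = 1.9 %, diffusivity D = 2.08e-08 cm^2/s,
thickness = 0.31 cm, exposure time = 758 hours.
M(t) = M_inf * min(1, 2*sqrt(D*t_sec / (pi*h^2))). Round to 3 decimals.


Convert time: 758 h = 2728800 s
ratio = min(1, 2*sqrt(2.08e-08*2728800/(pi*0.31^2)))
= 0.867183
M(t) = 1.9 * 0.867183 = 1.648%

1.648


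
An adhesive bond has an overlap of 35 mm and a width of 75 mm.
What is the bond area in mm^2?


Bond area = overlap * width
= 35 * 75
= 2625 mm^2

2625


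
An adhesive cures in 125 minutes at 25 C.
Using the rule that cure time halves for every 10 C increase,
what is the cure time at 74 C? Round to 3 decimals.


Factor = 2^((74 - 25) / 10) = 29.8571
Cure time = 125 / 29.8571
= 4.187 minutes

4.187


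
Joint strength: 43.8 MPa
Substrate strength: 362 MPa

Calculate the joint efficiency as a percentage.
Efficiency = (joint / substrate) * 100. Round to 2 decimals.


Efficiency = (43.8 / 362) * 100 = 12.10%

12.10


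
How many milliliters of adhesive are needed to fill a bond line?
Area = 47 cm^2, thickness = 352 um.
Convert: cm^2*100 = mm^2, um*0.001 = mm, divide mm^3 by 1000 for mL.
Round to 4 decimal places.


= (47 * 100) * (352 * 0.001) / 1000
= 1.6544 mL

1.6544


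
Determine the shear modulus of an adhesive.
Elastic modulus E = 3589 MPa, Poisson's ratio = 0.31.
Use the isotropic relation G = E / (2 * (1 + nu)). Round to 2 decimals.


G = 3589 / (2*(1+0.31)) = 3589 / 2.62
= 1369.85 MPa

1369.85


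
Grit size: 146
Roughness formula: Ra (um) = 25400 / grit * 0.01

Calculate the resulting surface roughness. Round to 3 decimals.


Ra = 25400 / 146 * 0.01
= 1.740 um

1.740


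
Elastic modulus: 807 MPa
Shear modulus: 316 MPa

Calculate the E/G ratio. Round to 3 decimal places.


E / G = 807 / 316 = 2.554

2.554


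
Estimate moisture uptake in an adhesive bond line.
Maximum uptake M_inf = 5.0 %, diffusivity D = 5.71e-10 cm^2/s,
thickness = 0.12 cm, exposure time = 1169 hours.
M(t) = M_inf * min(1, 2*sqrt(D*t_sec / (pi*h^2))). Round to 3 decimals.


Convert time: 1169 h = 4208400 s
ratio = min(1, 2*sqrt(5.71e-10*4208400/(pi*0.12^2)))
= 0.460946
M(t) = 5.0 * 0.460946 = 2.305%

2.305


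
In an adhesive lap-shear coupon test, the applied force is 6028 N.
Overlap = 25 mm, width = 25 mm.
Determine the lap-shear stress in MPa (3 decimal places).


stress = F / (overlap * width)
= 6028 / (25 * 25)
= 9.645 MPa

9.645


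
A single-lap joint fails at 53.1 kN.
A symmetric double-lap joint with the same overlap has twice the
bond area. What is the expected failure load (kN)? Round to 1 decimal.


Double-lap load = 2 * 53.1 = 106.2 kN

106.2


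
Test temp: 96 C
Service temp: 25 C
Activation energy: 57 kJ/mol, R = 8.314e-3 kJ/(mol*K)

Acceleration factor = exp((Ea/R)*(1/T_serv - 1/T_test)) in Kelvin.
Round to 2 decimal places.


AF = exp((57/0.008314)*(1/298.15 - 1/369.15))
= 83.32

83.32


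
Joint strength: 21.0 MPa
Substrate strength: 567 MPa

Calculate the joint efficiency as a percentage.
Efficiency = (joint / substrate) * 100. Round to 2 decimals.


Efficiency = (21.0 / 567) * 100 = 3.70%

3.70


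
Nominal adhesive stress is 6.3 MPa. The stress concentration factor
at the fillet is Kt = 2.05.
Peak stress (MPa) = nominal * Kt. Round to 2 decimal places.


Peak = 6.3 * 2.05 = 12.92 MPa

12.92


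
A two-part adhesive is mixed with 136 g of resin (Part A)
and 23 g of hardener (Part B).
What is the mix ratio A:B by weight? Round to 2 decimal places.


Mix ratio = mass_A / mass_B
= 136 / 23
= 5.91

5.91


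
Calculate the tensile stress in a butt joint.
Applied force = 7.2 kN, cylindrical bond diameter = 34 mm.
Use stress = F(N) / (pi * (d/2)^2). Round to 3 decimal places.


A = pi * 17.0^2 = 907.9203 mm^2
sigma = 7200.0 / 907.9203 = 7.930 MPa

7.930


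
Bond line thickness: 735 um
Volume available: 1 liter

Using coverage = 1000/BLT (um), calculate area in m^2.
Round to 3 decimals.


1 L = 1e6 mm^3, thickness = 735 um = 0.735 mm
Area = 1e6 / 0.735 mm^2 = (1e6 / 0.735) / 1e6 m^2 = 1000 / 735 m^2
= 1.361 m^2

1.361


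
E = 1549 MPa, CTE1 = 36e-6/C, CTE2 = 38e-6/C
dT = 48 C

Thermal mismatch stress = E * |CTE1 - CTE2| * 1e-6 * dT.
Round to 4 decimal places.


= 1549 * 2e-6 * 48
= 0.1487 MPa

0.1487


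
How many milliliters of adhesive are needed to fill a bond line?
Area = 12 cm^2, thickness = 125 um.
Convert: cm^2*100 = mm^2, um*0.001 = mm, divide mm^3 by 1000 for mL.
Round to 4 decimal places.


= (12 * 100) * (125 * 0.001) / 1000
= 0.1500 mL

0.1500


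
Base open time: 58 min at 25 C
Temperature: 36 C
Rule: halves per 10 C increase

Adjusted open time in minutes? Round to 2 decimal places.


Acceleration = 2^((36-25)/10) = 2.1435
Open time = 58 / 2.1435 = 27.06 min

27.06


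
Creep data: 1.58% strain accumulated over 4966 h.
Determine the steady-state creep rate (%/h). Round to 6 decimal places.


Rate = 1.58 / 4966 = 0.000318 %/h

0.000318


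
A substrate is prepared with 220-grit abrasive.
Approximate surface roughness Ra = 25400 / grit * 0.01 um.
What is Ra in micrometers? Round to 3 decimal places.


Ra = 25400 / 220 * 0.01 = 1.155 um

1.155


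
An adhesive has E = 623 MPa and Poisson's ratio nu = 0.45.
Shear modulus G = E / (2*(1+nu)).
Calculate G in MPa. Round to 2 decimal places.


G = 623 / (2*(1+0.45))
= 623 / 2.90
= 214.83 MPa

214.83


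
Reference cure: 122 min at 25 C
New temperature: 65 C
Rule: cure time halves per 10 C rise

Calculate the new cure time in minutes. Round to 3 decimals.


factor = 2^((65-25)/10) = 16.0000
t_new = 122 / 16.0000 = 7.625 min

7.625


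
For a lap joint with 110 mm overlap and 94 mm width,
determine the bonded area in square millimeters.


Area = 110 * 94 = 10340 mm^2

10340


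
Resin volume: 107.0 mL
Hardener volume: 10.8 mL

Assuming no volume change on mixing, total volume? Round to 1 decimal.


V_total = 107.0 + 10.8 = 117.8 mL

117.8


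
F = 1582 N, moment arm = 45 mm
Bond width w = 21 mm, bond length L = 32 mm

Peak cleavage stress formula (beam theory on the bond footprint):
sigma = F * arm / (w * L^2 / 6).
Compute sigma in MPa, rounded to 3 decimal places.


sigma = (1582 * 45) / (21 * 1024 / 6)
= 71190 * 6 / 21504
= 427140 / 21504
= 19.863 MPa

19.863


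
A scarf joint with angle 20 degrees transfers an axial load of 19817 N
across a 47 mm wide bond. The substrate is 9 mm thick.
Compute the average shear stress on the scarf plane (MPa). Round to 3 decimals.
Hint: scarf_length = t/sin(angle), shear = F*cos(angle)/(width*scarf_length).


scarf_length = 9 / sin(20 deg) = 26.3142 mm
cos(20 deg) = 0.939693
shear stress = 19817 * 0.939693 / (47 * 26.3142)
= 15.057 MPa

15.057


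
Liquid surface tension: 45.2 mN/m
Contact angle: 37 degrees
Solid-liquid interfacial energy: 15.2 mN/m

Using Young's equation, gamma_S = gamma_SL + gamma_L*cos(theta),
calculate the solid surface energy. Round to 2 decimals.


gamma_S = 15.2 + 45.2 * cos(37)
= 51.30 mN/m

51.30


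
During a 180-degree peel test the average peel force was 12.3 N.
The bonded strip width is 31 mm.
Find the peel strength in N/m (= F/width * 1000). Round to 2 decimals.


Peel strength = F/width * 1000
= 12.3 / 31 * 1000
= 396.77 N/m

396.77


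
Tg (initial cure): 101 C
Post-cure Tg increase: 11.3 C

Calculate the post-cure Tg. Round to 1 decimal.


Post-cure Tg = 101 + 11.3 = 112.3 C

112.3


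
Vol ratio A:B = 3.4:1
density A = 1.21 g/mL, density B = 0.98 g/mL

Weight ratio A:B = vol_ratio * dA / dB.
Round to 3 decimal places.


Weight ratio = 3.4 * 1.21 / 0.98
= 4.198

4.198


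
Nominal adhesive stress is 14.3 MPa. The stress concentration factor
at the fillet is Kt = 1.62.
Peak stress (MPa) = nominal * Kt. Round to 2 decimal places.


Peak = 14.3 * 1.62 = 23.17 MPa

23.17


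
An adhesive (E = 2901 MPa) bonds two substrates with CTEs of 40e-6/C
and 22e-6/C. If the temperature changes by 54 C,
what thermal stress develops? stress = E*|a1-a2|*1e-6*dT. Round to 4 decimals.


Stress = 2901 * |40 - 22| * 1e-6 * 54
= 2.8198 MPa

2.8198


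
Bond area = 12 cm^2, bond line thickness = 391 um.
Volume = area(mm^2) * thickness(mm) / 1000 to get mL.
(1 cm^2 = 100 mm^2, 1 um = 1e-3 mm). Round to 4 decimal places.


area_mm2 = 12 * 100 = 1200
blt_mm = 391 * 1e-3 = 0.391
vol_mm3 = 1200 * 0.391 = 469.2
vol_mL = 469.2 / 1000 = 0.4692 mL

0.4692


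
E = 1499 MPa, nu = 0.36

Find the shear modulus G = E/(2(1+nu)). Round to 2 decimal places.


G = 1499 / (2 * 1.36)
= 551.10 MPa

551.10


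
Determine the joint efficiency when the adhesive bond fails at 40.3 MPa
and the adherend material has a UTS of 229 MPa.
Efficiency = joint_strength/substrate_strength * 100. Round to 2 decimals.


Joint efficiency = 40.3 / 229 * 100
= 17.60%

17.60


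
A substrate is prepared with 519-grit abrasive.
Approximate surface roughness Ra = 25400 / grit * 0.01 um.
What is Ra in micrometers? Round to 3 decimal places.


Ra = 25400 / 519 * 0.01 = 0.489 um

0.489


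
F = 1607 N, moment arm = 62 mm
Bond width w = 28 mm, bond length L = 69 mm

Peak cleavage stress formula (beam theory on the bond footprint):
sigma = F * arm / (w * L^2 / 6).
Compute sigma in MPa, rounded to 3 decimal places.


sigma = (1607 * 62) / (28 * 4761 / 6)
= 99634 * 6 / 133308
= 597804 / 133308
= 4.484 MPa

4.484


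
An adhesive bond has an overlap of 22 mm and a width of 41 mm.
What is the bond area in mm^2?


Bond area = overlap * width
= 22 * 41
= 902 mm^2

902


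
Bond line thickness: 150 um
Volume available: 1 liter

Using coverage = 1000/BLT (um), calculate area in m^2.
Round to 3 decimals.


1 L = 1e6 mm^3, thickness = 150 um = 0.15 mm
Area = 1e6 / 0.15 mm^2 = (1e6 / 0.15) / 1e6 m^2 = 1000 / 150 m^2
= 6.667 m^2

6.667


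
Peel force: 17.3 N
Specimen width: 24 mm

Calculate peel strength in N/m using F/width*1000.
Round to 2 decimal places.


Peel strength = 17.3 / 24 * 1000 = 720.83 N/m

720.83


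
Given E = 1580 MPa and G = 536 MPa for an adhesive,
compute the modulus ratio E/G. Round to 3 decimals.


E/G ratio = 1580 / 536 = 2.948

2.948


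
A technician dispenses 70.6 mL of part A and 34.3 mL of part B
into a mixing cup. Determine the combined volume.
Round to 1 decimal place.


Combined volume = 70.6 + 34.3
= 104.9 mL

104.9


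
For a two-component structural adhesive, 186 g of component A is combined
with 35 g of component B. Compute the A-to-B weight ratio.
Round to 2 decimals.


Weight ratio A:B = 186 / 35
= 5.31

5.31


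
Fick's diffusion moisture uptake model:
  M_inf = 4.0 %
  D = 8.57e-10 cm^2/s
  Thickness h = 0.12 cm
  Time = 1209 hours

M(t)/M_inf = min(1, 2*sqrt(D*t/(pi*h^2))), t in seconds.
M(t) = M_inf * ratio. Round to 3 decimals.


t_sec = 1209 * 3600 = 4352400
ratio = 2*sqrt(8.57e-10*4352400/(pi*0.12^2))
= min(1, 0.574287)
= 0.574287
M(t) = 4.0 * 0.574287 = 2.297 %

2.297


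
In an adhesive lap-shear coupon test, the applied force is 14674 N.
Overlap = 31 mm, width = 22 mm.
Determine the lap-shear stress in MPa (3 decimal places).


stress = F / (overlap * width)
= 14674 / (31 * 22)
= 21.516 MPa

21.516


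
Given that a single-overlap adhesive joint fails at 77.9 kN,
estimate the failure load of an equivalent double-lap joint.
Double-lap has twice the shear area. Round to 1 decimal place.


Double-lap factor = 2
Expected load = 77.9 * 2 = 155.8 kN

155.8


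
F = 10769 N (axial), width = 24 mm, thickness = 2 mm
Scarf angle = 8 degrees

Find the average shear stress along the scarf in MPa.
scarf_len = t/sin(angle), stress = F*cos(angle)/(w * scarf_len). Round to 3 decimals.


scarf_len = 2/sin(8 deg) = 14.3706
cos(8 deg) = 0.990268
stress = 10769*0.990268/(24*14.3706) = 30.920 MPa

30.920


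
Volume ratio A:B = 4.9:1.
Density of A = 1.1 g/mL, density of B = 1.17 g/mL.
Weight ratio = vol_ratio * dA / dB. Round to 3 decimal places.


Wt ratio = 4.9 * 1.1 / 1.17
= 4.607

4.607


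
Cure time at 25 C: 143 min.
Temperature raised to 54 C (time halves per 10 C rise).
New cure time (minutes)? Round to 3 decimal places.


Acceleration factor = 2^(29/10) = 7.4643
New time = 143 / 7.4643 = 19.158 min

19.158


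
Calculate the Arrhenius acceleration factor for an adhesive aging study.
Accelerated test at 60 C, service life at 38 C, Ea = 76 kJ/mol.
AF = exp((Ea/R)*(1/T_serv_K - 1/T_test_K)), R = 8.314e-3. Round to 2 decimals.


T_test = 333.15 K, T_serv = 311.15 K
Ea/R = 76 / 0.008314 = 9141.21
AF = exp(9141.21 * (1/311.15 - 1/333.15))
= 6.96

6.96


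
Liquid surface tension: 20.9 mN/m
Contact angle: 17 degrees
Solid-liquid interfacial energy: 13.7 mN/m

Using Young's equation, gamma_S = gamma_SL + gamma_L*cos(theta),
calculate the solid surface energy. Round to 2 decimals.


gamma_S = 13.7 + 20.9 * cos(17)
= 33.69 mN/m

33.69


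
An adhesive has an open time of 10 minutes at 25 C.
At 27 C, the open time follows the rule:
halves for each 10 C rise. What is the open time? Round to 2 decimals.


Factor = 2^((27-25)/10) = 1.1487
Open time = 10 / 1.1487 = 8.71 min

8.71


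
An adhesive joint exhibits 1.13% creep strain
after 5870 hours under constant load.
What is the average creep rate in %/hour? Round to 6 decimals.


Creep rate = strain / time
= 1.13 / 5870
= 0.000193 %/h

0.000193


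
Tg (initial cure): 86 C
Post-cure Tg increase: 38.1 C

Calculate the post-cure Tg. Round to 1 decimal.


Post-cure Tg = 86 + 38.1 = 124.1 C

124.1


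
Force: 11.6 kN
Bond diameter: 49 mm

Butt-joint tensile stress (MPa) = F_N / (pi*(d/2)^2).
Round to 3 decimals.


F_N = 11.6 * 1000 = 11600.0 N
A = pi*(24.5)^2 = 1885.7410 mm^2
stress = 11600.0 / 1885.7410 = 6.151 MPa

6.151


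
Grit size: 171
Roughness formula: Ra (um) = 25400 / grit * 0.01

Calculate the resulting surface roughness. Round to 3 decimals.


Ra = 25400 / 171 * 0.01
= 1.485 um

1.485


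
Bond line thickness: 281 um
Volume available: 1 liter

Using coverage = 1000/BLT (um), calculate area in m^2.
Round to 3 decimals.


1 L = 1e6 mm^3, thickness = 281 um = 0.281 mm
Area = 1e6 / 0.281 mm^2 = (1e6 / 0.281) / 1e6 m^2 = 1000 / 281 m^2
= 3.559 m^2

3.559


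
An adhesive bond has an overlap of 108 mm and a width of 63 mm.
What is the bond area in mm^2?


Bond area = overlap * width
= 108 * 63
= 6804 mm^2

6804


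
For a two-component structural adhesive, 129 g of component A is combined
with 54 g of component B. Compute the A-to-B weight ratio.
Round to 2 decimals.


Weight ratio A:B = 129 / 54
= 2.39

2.39


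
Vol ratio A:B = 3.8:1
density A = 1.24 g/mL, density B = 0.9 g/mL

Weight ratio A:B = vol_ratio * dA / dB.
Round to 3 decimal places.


Weight ratio = 3.8 * 1.24 / 0.9
= 5.236

5.236


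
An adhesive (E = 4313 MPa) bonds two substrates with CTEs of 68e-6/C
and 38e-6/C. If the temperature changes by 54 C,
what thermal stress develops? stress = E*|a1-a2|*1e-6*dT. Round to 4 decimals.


Stress = 4313 * |68 - 38| * 1e-6 * 54
= 6.9871 MPa

6.9871


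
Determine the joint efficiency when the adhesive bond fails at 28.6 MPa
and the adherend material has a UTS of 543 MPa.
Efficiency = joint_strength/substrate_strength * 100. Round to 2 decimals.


Joint efficiency = 28.6 / 543 * 100
= 5.27%

5.27


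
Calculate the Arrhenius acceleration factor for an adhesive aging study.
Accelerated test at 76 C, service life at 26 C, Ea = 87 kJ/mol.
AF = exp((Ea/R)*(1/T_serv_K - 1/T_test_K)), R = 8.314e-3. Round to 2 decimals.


T_test = 349.15 K, T_serv = 299.15 K
Ea/R = 87 / 0.008314 = 10464.28
AF = exp(10464.28 * (1/299.15 - 1/349.15))
= 149.80

149.80


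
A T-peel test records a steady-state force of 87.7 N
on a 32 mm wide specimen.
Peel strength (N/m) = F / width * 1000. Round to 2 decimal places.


Peel strength = 87.7 / 32 * 1000
= 2740.63 N/m

2740.63


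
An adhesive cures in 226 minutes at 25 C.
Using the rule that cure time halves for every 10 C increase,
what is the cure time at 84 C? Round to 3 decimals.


Factor = 2^((84 - 25) / 10) = 59.7141
Cure time = 226 / 59.7141
= 3.785 minutes

3.785


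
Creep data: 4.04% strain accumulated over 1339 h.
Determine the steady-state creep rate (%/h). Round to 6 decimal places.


Rate = 4.04 / 1339 = 0.003017 %/h

0.003017


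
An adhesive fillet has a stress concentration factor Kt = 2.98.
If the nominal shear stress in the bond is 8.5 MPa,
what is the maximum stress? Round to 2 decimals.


Max stress = 8.5 * 2.98 = 25.33 MPa

25.33


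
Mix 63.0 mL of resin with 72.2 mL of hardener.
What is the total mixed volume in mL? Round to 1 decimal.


Total = 63.0 + 72.2 = 135.2 mL

135.2


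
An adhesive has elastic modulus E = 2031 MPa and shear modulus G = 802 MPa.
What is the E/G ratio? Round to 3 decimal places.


E/G = 2031 / 802 = 2.532

2.532


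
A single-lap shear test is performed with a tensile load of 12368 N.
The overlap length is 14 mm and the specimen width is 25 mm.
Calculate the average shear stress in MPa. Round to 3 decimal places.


Shear stress = F / (overlap * width)
= 12368 / (14 * 25)
= 12368 / 350
= 35.337 MPa

35.337


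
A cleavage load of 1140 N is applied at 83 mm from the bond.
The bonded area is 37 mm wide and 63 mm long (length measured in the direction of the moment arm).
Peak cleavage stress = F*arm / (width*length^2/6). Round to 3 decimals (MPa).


Moment = 1140 * 83 = 94620 N*mm
Section modulus = 37 * 3969 / 6 = 146853 / 6 mm^3
Stress = 94620 / (146853 / 6) = 567720 / 146853
= 3.866 MPa

3.866


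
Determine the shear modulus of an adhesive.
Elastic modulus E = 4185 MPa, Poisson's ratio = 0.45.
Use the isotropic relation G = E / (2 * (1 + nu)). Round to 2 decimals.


G = 4185 / (2*(1+0.45)) = 4185 / 2.90
= 1443.10 MPa

1443.10


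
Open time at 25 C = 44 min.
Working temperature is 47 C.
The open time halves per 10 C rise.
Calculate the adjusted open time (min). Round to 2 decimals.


factor = 2^((47 - 25) / 10) = 4.5948
ot = 44 / 4.5948 = 9.58 min

9.58


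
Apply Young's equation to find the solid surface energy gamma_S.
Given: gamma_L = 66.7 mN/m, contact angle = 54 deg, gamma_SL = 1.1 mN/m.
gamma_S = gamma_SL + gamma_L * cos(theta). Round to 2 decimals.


theta_rad = 54 * pi/180 = 0.942478
gamma_S = 1.1 + 66.7 * cos(0.942478)
= 40.31 mN/m

40.31


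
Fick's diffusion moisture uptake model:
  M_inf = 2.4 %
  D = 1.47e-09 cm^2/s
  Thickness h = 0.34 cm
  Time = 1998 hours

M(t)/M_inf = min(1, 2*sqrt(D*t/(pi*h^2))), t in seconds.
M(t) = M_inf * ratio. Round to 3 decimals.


t_sec = 1998 * 3600 = 7192800
ratio = 2*sqrt(1.47e-09*7192800/(pi*0.34^2))
= min(1, 0.341259)
= 0.341259
M(t) = 2.4 * 0.341259 = 0.819 %

0.819


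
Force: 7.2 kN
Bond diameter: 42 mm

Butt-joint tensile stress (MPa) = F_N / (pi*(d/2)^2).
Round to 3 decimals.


F_N = 7.2 * 1000 = 7200.0 N
A = pi*(21.0)^2 = 1385.4424 mm^2
stress = 7200.0 / 1385.4424 = 5.197 MPa

5.197


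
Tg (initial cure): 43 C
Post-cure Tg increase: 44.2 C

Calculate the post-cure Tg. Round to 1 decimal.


Post-cure Tg = 43 + 44.2 = 87.2 C

87.2


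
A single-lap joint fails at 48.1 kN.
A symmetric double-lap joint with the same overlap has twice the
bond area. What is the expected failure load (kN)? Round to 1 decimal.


Double-lap load = 2 * 48.1 = 96.2 kN

96.2


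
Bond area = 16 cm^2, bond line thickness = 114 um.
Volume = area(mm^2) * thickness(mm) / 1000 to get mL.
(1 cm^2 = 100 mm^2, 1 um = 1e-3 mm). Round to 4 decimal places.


area_mm2 = 16 * 100 = 1600
blt_mm = 114 * 1e-3 = 0.114
vol_mm3 = 1600 * 0.114 = 182.4
vol_mL = 182.4 / 1000 = 0.1824 mL

0.1824


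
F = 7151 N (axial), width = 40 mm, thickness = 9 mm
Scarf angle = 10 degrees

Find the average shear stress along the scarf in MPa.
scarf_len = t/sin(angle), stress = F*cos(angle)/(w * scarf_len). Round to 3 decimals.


scarf_len = 9/sin(10 deg) = 51.8289
cos(10 deg) = 0.984808
stress = 7151*0.984808/(40*51.8289) = 3.397 MPa

3.397


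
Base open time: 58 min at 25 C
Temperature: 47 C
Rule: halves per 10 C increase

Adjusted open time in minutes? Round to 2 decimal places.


Acceleration = 2^((47-25)/10) = 4.5948
Open time = 58 / 4.5948 = 12.62 min

12.62


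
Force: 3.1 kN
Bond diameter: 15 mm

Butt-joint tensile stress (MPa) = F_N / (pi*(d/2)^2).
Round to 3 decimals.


F_N = 3.1 * 1000 = 3100.0 N
A = pi*(7.5)^2 = 176.7146 mm^2
stress = 3100.0 / 176.7146 = 17.542 MPa

17.542


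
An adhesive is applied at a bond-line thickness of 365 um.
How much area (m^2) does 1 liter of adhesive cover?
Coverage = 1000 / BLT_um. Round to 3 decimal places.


Coverage = 1000 / 365 = 2.740 m^2

2.740


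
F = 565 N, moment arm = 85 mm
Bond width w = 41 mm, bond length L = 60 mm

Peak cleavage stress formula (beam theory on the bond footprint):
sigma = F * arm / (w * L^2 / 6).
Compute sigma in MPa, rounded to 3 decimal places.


sigma = (565 * 85) / (41 * 3600 / 6)
= 48025 * 6 / 147600
= 288150 / 147600
= 1.952 MPa

1.952


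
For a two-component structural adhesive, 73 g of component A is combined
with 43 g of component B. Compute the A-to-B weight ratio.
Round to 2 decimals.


Weight ratio A:B = 73 / 43
= 1.70

1.70


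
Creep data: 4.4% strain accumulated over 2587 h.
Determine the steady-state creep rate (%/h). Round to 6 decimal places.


Rate = 4.4 / 2587 = 0.001701 %/h

0.001701


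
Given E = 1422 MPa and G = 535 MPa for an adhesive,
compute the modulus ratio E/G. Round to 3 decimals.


E/G ratio = 1422 / 535 = 2.658

2.658


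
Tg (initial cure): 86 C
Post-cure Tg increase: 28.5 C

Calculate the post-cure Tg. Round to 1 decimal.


Post-cure Tg = 86 + 28.5 = 114.5 C

114.5
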